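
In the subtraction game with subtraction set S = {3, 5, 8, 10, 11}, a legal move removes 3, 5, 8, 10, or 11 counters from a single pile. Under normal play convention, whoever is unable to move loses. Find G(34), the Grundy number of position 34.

2

G(0) = 0
G(1) = mex{} = 0
G(2) = mex{} = 0
G(3) = mex{0} = 1
G(4) = mex{0} = 1
G(5) = mex{0,0} = 1
G(6) = mex{1,0} = 2
G(7) = mex{1,0} = 2
G(8) = mex{1,1,0} = 2
G(9) = mex{2,1,0} = 3
G(10) = mex{2,1,0,0} = 3
G(11) = mex{2,2,1,0,0} = 3
G(12) = mex{3,2,1,0,0} = 4
G(13) = mex{3,2,1,1,0} = 4
G(14) = mex{3,3,2,1,1} = 0
G(15) = mex{4,3,2,1,1} = 0
G(16) = mex{4,3,2,2,1} = 0
G(17) = mex{0,4,3,2,2} = 1
G(18) = mex{0,4,3,2,2} = 1
G(19) = mex{0,0,3,3,2} = 1
G(20) = mex{1,0,4,3,3} = 2
G(21) = mex{1,0,4,3,3} = 2
G(22) = mex{1,1,0,4,3} = 2
G(23) = mex{2,1,0,4,4} = 3
G(24) = mex{2,1,0,0,4} = 3
G(25) = mex{2,2,1,0,0} = 3
G(26) = mex{3,2,1,0,0} = 4
G(27) = mex{3,2,1,1,0} = 4
G(28) = mex{3,3,2,1,1} = 0
G(29) = mex{4,3,2,1,1} = 0
G(30) = mex{4,3,2,2,1} = 0
G(31) = mex{0,4,3,2,2} = 1
G(32) = mex{0,4,3,2,2} = 1
G(33) = mex{0,0,3,3,2} = 1
G(34) = mex{1,0,4,3,3} = 2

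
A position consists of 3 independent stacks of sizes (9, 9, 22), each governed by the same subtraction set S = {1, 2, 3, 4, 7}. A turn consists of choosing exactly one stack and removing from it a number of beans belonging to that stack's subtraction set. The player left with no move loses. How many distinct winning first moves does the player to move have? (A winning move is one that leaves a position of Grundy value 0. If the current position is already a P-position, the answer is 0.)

2

All stacks use S = {1, 2, 3, 4, 7}:
n :  0  1  2  3  4  5  6  7  8  9 10 11 12 13 14 15 16 17 18 19 20 21 22
G :  0  1  2  3  4  0  1  2  3  4  0  1  2  3  4  0  1  2  3  4  0  1  2
Stack A: G(9) = 4.
Stack B: G(9) = 4.
Stack C: G(22) = 2.
Combined Grundy value = 4 ⊕ 4 ⊕ 2 = 2.
A winning move leaves total XOR = 0, i.e. changes one component's Grundy value g to g ⊕ X where X is the current total.
Stack A: need g' = 4⊕2 = 6. Options: 9−1→G=3, 9−2→G=2, 9−3→G=1, 9−4→G=0, 9−7→G=2. Hits: 0.
Stack B: need g' = 4⊕2 = 6. Options: 9−1→G=3, 9−2→G=2, 9−3→G=1, 9−4→G=0, 9−7→G=2. Hits: 0.
Stack C: need g' = 2⊕2 = 0. Options: 22−1→G=1, 22−2→G=0, 22−3→G=4, 22−4→G=3, 22−7→G=0. Hits: 2.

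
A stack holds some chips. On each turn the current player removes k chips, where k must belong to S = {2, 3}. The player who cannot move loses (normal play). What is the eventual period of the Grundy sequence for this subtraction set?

5

n :  0  1  2  3  4  5  6  7  8  9 10 11 12 13 14
G :  0  0  1  1  2  0  0  1  1  2  0  0  1  1  2
G(n+5) = G(n) holds for n = 0,…,2 (a full window of length max(S) = 3), so the sequence is purely periodic with period 5.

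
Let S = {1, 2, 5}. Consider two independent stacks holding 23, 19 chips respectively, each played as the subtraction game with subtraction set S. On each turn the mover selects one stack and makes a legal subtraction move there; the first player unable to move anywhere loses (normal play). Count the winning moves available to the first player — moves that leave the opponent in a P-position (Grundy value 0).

All stacks use S = {1, 2, 5}:
n :  0  1  2  3  4  5  6  7  8  9 10 11 12 13 14 15 16 17 18 19 20 21 22 23
G :  0  1  2  0  1  2  0  1  2  0  1  2  0  1  2  0  1  2  0  1  2  0  1  2
Stack A: G(23) = 2.
Stack B: G(19) = 1.
Combined Grundy value = 2 ⊕ 1 = 3.
A winning move leaves total XOR = 0, i.e. changes one component's Grundy value g to g ⊕ X where X is the current total.
Stack A: need g' = 2⊕3 = 1. Options: 23−1→G=1, 23−2→G=0, 23−5→G=0. Hits: 1.
Stack B: need g' = 1⊕3 = 2. Options: 19−1→G=0, 19−2→G=2, 19−5→G=2. Hits: 2.

3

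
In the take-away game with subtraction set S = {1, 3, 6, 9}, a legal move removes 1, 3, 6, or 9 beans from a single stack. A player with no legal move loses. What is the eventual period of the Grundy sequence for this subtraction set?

12

n :  0  1  2  3  4  5  6  7  8  9 10 11 12 13 14 15 16 17 18 19 20 21 22 23 24 25
G :  0  1  0  1  0  1  2  3  2  3  2  3  0  1  0  1  0  1  2  3  2  3  2  3  0  1
G(n+12) = G(n) holds for n = 0,…,8 (a full window of length max(S) = 9), so the sequence is purely periodic with period 12.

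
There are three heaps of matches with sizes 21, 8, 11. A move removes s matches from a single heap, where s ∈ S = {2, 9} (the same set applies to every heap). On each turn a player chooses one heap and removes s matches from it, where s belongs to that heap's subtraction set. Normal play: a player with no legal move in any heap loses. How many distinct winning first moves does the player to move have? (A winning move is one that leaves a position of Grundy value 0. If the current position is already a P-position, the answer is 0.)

4

All heaps use S = {2, 9}:
G(0) = 0
G(1) = mex{} = 0
G(2) = mex{0} = 1
G(3) = mex{0} = 1
G(4) = mex{1} = 0
G(5) = mex{1} = 0
G(6) = mex{0} = 1
G(7) = mex{0} = 1
G(8) = mex{1} = 0
G(9) = mex{1,0} = 2
G(10) = mex{0,0} = 1
G(11) = mex{2,1} = 0
G(12) = mex{1,1} = 0
G(13) = mex{0,0} = 1
G(14) = mex{0,0} = 1
G(15) = mex{1,1} = 0
G(16) = mex{1,1} = 0
G(17) = mex{0,0} = 1
G(18) = mex{0,2} = 1
G(19) = mex{1,1} = 0
G(20) = mex{1,0} = 2
G(21) = mex{0,0} = 1
Heap A: G(21) = 1.
Heap B: G(8) = 0.
Heap C: G(11) = 0.
Combined Grundy value = 1 ⊕ 0 ⊕ 0 = 1.
A winning move leaves total XOR = 0, i.e. changes one component's Grundy value g to g ⊕ X where X is the current total.
Heap A: need g' = 1⊕1 = 0. Options: 21−2→G=0, 21−9→G=0. Hits: 2.
Heap B: need g' = 0⊕1 = 1. Options: 8−2→G=1. Hits: 1.
Heap C: need g' = 0⊕1 = 1. Options: 11−2→G=2, 11−9→G=1. Hits: 1.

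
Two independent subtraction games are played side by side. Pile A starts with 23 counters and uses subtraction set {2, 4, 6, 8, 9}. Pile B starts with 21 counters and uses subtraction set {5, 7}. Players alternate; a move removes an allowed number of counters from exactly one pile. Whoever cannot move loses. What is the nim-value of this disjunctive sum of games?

1

Pile A, S = {2, 4, 6, 8, 9}:
G(0) = 0
G(1) = mex{} = 0
G(2) = mex{0} = 1
G(3) = mex{0} = 1
G(4) = mex{1,0} = 2
G(5) = mex{1,0} = 2
G(6) = mex{2,1,0} = 3
G(7) = mex{2,1,0} = 3
G(8) = mex{3,2,1,0} = 4
G(9) = mex{3,2,1,0,0} = 4
G(10) = mex{4,3,2,1,0} = 5
G(11) = mex{4,3,2,1,1} = 0
G(12) = mex{5,4,3,2,1} = 0
G(13) = mex{0,4,3,2,2} = 1
G(14) = mex{0,5,4,3,2} = 1
G(15) = mex{1,0,4,3,3} = 2
G(16) = mex{1,0,5,4,3} = 2
G(17) = mex{2,1,0,4,4} = 3
G(18) = mex{2,1,0,5,4} = 3
G(19) = mex{3,2,1,0,5} = 4
G(20) = mex{3,2,1,0,0} = 4
G(21) = mex{4,3,2,1,0} = 5
G(22) = mex{4,3,2,1,1} = 0
G(23) = mex{5,4,3,2,1} = 0
G_A(23) = 0.
Pile B, S = {5, 7}:
G(0) = 0
G(1) = mex{} = 0
G(2) = mex{} = 0
G(3) = mex{} = 0
G(4) = mex{} = 0
G(5) = mex{0} = 1
G(6) = mex{0} = 1
G(7) = mex{0,0} = 1
G(8) = mex{0,0} = 1
G(9) = mex{0,0} = 1
G(10) = mex{1,0} = 2
G(11) = mex{1,0} = 2
G(12) = mex{1,1} = 0
G(13) = mex{1,1} = 0
G(14) = mex{1,1} = 0
G(15) = mex{2,1} = 0
G(16) = mex{2,1} = 0
G(17) = mex{0,2} = 1
G(18) = mex{0,2} = 1
G(19) = mex{0,0} = 1
G(20) = mex{0,0} = 1
G(21) = mex{0,0} = 1
G_B(21) = 1.
Combined Grundy value = 0 ⊕ 1 = 1.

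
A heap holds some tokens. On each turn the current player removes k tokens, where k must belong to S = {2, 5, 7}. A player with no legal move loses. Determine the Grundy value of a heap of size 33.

3

G(0) = 0
G(1) = mex{} = 0
G(2) = mex{0} = 1
G(3) = mex{0} = 1
G(4) = mex{1} = 0
G(5) = mex{1,0} = 2
G(6) = mex{0,0} = 1
G(7) = mex{2,1,0} = 3
G(8) = mex{1,1,0} = 2
G(9) = mex{3,0,1} = 2
G(10) = mex{2,2,1} = 0
G(11) = mex{2,1,0} = 3
G(12) = mex{0,3,2} = 1
G(13) = mex{3,2,1} = 0
G(14) = mex{1,2,3} = 0
G(15) = mex{0,0,2} = 1
G(16) = mex{0,3,2} = 1
G(17) = mex{1,1,0} = 2
G(18) = mex{1,0,3} = 2
G(19) = mex{2,0,1} = 3
G(20) = mex{2,1,0} = 3
G(21) = mex{3,1,0} = 2
G(22) = mex{3,2,1} = 0
G(23) = mex{2,2,1} = 0
G(24) = mex{0,3,2} = 1
G(25) = mex{0,3,2} = 1
G(26) = mex{1,2,3} = 0
G(27) = mex{1,0,3} = 2
G(28) = mex{0,0,2} = 1
G(29) = mex{2,1,0} = 3
G(30) = mex{1,1,0} = 2
G(31) = mex{3,0,1} = 2
G(32) = mex{2,2,1} = 0
G(33) = mex{2,1,0} = 3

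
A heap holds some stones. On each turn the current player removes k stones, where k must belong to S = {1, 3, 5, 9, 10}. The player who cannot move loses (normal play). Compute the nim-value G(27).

0

G(0) = 0
G(1) = mex{0} = 1
G(2) = mex{1} = 0
G(3) = mex{0,0} = 1
G(4) = mex{1,1} = 0
G(5) = mex{0,0,0} = 1
G(6) = mex{1,1,1} = 0
G(7) = mex{0,0,0} = 1
G(8) = mex{1,1,1} = 0
G(9) = mex{0,0,0,0} = 1
G(10) = mex{1,1,1,1,0} = 2
G(11) = mex{2,0,0,0,1} = 3
G(12) = mex{3,1,1,1,0} = 2
G(13) = mex{2,2,0,0,1} = 3
G(14) = mex{3,3,1,1,0} = 2
G(15) = mex{2,2,2,0,1} = 3
G(16) = mex{3,3,3,1,0} = 2
G(17) = mex{2,2,2,0,1} = 3
G(18) = mex{3,3,3,1,0} = 2
G(19) = mex{2,2,2,2,1} = 0
G(20) = mex{0,3,3,3,2} = 1
G(21) = mex{1,2,2,2,3} = 0
G(22) = mex{0,0,3,3,2} = 1
G(23) = mex{1,1,2,2,3} = 0
G(24) = mex{0,0,0,3,2} = 1
G(25) = mex{1,1,1,2,3} = 0
G(26) = mex{0,0,0,3,2} = 1
G(27) = mex{1,1,1,2,3} = 0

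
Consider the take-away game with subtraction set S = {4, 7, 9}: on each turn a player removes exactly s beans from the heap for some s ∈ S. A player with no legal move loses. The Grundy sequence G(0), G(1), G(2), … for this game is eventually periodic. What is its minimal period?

13

n :  0  1  2  3  4  5  6  7  8  9 10 11 12 13 14 15 16 17 18 19 20 21 22 23 24 25 26 27
G :  0  0  0  0  1  1  1  1  2  2  2  2  3  0  0  0  0  1  1  1  1  2  2  2  2  3  0  0
G(n+13) = G(n) holds for n = 0,…,8 (a full window of length max(S) = 9), so the sequence is purely periodic with period 13.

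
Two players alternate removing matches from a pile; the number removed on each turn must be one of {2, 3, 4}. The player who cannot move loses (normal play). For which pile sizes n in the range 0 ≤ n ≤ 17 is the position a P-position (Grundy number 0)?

G(0) = 0
G(1) = mex{} = 0
G(2) = mex{0} = 1
G(3) = mex{0,0} = 1
G(4) = mex{1,0,0} = 2
G(5) = mex{1,1,0} = 2
G(6) = mex{2,1,1} = 0
G(7) = mex{2,2,1} = 0
G(8) = mex{0,2,2} = 1
G(9) = mex{0,0,2} = 1
G(10) = mex{1,0,0} = 2
G(11) = mex{1,1,0} = 2
G(12) = mex{2,1,1} = 0
G(13) = mex{2,2,1} = 0
G(14) = mex{0,2,2} = 1
G(15) = mex{0,0,2} = 1
G(16) = mex{1,0,0} = 2
G(17) = mex{1,1,0} = 2
P-positions are exactly the n with G(n) = 0.

0, 1, 6, 7, 12, 13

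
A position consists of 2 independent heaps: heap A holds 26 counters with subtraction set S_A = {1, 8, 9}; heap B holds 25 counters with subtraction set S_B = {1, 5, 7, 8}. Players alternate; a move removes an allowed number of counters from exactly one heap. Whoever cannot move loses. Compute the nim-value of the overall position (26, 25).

Heap A, S = {1, 8, 9}:
G(0) = 0
G(1) = mex{0} = 1
G(2) = mex{1} = 0
G(3) = mex{0} = 1
G(4) = mex{1} = 0
G(5) = mex{0} = 1
G(6) = mex{1} = 0
G(7) = mex{0} = 1
G(8) = mex{1,0} = 2
G(9) = mex{2,1,0} = 3
G(10) = mex{3,0,1} = 2
G(11) = mex{2,1,0} = 3
G(12) = mex{3,0,1} = 2
G(13) = mex{2,1,0} = 3
G(14) = mex{3,0,1} = 2
G(15) = mex{2,1,0} = 3
G(16) = mex{3,2,1} = 0
G(17) = mex{0,3,2} = 1
G(18) = mex{1,2,3} = 0
G(19) = mex{0,3,2} = 1
G(20) = mex{1,2,3} = 0
G(21) = mex{0,3,2} = 1
G(22) = mex{1,2,3} = 0
G(23) = mex{0,3,2} = 1
G(24) = mex{1,0,3} = 2
G(25) = mex{2,1,0} = 3
G(26) = mex{3,0,1} = 2
G_A(26) = 2.
Heap B, S = {1, 5, 7, 8}:
G(0) = 0
G(1) = mex{0} = 1
G(2) = mex{1} = 0
G(3) = mex{0} = 1
G(4) = mex{1} = 0
G(5) = mex{0,0} = 1
G(6) = mex{1,1} = 0
G(7) = mex{0,0,0} = 1
G(8) = mex{1,1,1,0} = 2
G(9) = mex{2,0,0,1} = 3
G(10) = mex{3,1,1,0} = 2
G(11) = mex{2,0,0,1} = 3
G(12) = mex{3,1,1,0} = 2
G(13) = mex{2,2,0,1} = 3
G(14) = mex{3,3,1,0} = 2
G(15) = mex{2,2,2,1} = 0
G(16) = mex{0,3,3,2} = 1
G(17) = mex{1,2,2,3} = 0
G(18) = mex{0,3,3,2} = 1
G(19) = mex{1,2,2,3} = 0
G(20) = mex{0,0,3,2} = 1
G(21) = mex{1,1,2,3} = 0
G(22) = mex{0,0,0,2} = 1
G(23) = mex{1,1,1,0} = 2
G(24) = mex{2,0,0,1} = 3
G(25) = mex{3,1,1,0} = 2
G_B(25) = 2.
Combined Grundy value = 2 ⊕ 2 = 0.

0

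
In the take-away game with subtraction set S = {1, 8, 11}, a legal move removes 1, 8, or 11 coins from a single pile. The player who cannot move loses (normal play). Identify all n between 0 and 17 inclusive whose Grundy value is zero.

n :  0  1  2  3  4  5  6  7  8  9 10 11 12 13 14 15 16 17
G :  0  1  0  1  0  1  0  1  2  0  1  2  3  2  3  2  0  1
P-positions are exactly the n with G(n) = 0.

0, 2, 4, 6, 9, 16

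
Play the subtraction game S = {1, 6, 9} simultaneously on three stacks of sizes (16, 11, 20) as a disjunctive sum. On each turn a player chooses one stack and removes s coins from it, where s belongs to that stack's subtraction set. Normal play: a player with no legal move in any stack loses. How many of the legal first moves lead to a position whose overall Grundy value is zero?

All stacks use S = {1, 6, 9}:
n :  0  1  2  3  4  5  6  7  8  9 10 11 12 13 14 15 16 17 18 19 20
G :  0  1  0  1  0  1  2  0  1  2  3  2  0  1  0  1  2  0  1  0  1
Stack A: G(16) = 2.
Stack B: G(11) = 2.
Stack C: G(20) = 1.
Combined Grundy value = 2 ⊕ 2 ⊕ 1 = 1.
A winning move leaves total XOR = 0, i.e. changes one component's Grundy value g to g ⊕ X where X is the current total.
Stack A: need g' = 2⊕1 = 3. Options: 16−1→G=1, 16−6→G=3, 16−9→G=0. Hits: 1.
Stack B: need g' = 2⊕1 = 3. Options: 11−1→G=3, 11−6→G=1, 11−9→G=0. Hits: 1.
Stack C: need g' = 1⊕1 = 0. Options: 20−1→G=0, 20−6→G=0, 20−9→G=2. Hits: 2.

4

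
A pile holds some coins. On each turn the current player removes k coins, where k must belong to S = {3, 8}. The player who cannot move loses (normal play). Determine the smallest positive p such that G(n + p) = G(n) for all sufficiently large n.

11

G(0) = 0
G(1) = mex{} = 0
G(2) = mex{} = 0
G(3) = mex{0} = 1
G(4) = mex{0} = 1
G(5) = mex{0} = 1
G(6) = mex{1} = 0
G(7) = mex{1} = 0
G(8) = mex{1,0} = 2
G(9) = mex{0,0} = 1
G(10) = mex{0,0} = 1
G(11) = mex{2,1} = 0
G(12) = mex{1,1} = 0
G(13) = mex{1,1} = 0
G(14) = mex{0,0} = 1
G(15) = mex{0,0} = 1
G(16) = mex{0,2} = 1
G(17) = mex{1,1} = 0
G(18) = mex{1,1} = 0
G(19) = mex{1,0} = 2
G(20) = mex{0,0} = 1
G(21) = mex{0,0} = 1
G(22) = mex{2,1} = 0
G(23) = mex{1,1} = 0
G(n+11) = G(n) holds for n = 0,…,7 (a full window of length max(S) = 8), so the sequence is purely periodic with period 11.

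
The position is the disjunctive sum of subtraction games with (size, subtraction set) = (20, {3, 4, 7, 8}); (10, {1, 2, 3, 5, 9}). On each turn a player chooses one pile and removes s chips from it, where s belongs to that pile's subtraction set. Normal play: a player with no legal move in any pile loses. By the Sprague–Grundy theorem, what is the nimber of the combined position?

1

Pile A, S = {3, 4, 7, 8}:
G(0) = 0
G(1) = mex{} = 0
G(2) = mex{} = 0
G(3) = mex{0} = 1
G(4) = mex{0,0} = 1
G(5) = mex{0,0} = 1
G(6) = mex{1,0} = 2
G(7) = mex{1,1,0} = 2
G(8) = mex{1,1,0,0} = 2
G(9) = mex{2,1,0,0} = 3
G(10) = mex{2,2,1,0} = 3
G(11) = mex{2,2,1,1} = 0
G(12) = mex{3,2,1,1} = 0
G(13) = mex{3,3,2,1} = 0
G(14) = mex{0,3,2,2} = 1
G(15) = mex{0,0,2,2} = 1
G(16) = mex{0,0,3,2} = 1
G(17) = mex{1,0,3,3} = 2
G(18) = mex{1,1,0,3} = 2
G(19) = mex{1,1,0,0} = 2
G(20) = mex{2,1,0,0} = 3
G_A(20) = 3.
Pile B, S = {1, 2, 3, 5, 9}:
n :  0  1  2  3  4  5  6  7  8  9 10
G :  0  1  2  3  0  1  2  3  0  1  2
G_B(10) = 2.
Combined Grundy value = 3 ⊕ 2 = 1.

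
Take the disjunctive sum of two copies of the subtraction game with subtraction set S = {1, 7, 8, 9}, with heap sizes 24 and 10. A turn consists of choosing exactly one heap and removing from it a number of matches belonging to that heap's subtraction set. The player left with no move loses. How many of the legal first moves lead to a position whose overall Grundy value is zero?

0

All heaps use S = {1, 7, 8, 9}:
n :  0  1  2  3  4  5  6  7  8  9 10 11 12 13 14 15 16 17 18 19 20 21 22 23 24
G :  0  1  0  1  0  1  0  1  2  3  2  3  2  3  2  3  0  1  0  1  0  1  0  1  2
Heap A: G(24) = 2.
Heap B: G(10) = 2.
Combined Grundy value = 2 ⊕ 2 = 0.
A winning move leaves total XOR = 0, i.e. changes one component's Grundy value g to g ⊕ X where X is the current total.
Heap A: target g' = 2⊕0 = 2, but every legal move changes the Grundy value (mex property), so 0 moves.
Heap B: target g' = 2⊕0 = 2, but every legal move changes the Grundy value (mex property), so 0 moves.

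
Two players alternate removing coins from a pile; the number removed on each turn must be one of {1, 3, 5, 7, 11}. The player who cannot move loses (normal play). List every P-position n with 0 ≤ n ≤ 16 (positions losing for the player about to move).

0, 2, 4, 6, 8, 10, 12, 14, 16

n :  0  1  2  3  4  5  6  7  8  9 10 11 12 13 14 15 16
G :  0  1  0  1  0  1  0  1  0  1  0  1  0  1  0  1  0
P-positions are exactly the n with G(n) = 0.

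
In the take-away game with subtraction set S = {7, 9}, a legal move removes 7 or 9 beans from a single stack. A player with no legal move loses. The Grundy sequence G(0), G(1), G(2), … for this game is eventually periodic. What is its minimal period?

16

n :  0  1  2  3  4  5  6  7  8  9 10 11 12 13 14 15 16 17 18 19 20 21 22 23 24 25 26 27 28 29 30 31 32 33
G :  0  0  0  0  0  0  0  1  1  1  1  1  1  1  2  2  0  0  0  0  0  0  0  1  1  1  1  1  1  1  2  2  0  0
G(n+16) = G(n) holds for n = 0,…,8 (a full window of length max(S) = 9), so the sequence is purely periodic with period 16.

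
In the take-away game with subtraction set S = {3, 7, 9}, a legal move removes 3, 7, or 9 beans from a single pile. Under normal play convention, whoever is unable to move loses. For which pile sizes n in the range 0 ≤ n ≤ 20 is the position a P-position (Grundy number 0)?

n :  0  1  2  3  4  5  6  7  8  9 10 11 12 13 14 15 16 17 18 19 20
G :  0  0  0  1  1  1  0  2  2  1  3  3  0  2  0  1  0  1  0  1  0
P-positions are exactly the n with G(n) = 0.

0, 1, 2, 6, 12, 14, 16, 18, 20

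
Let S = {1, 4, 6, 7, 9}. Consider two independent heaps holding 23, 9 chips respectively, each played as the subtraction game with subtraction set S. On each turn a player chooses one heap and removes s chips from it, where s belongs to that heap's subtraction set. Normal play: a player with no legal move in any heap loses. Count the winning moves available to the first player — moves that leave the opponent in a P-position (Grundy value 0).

5

All heaps use S = {1, 4, 6, 7, 9}:
n :  0  1  2  3  4  5  6  7  8  9 10 11 12 13 14 15 16 17 18 19 20 21 22 23
G :  0  1  0  1  2  0  1  2  3  2  0  1  2  0  1  0  1  2  0  1  2  3  2  0
Heap A: G(23) = 0.
Heap B: G(9) = 2.
Combined Grundy value = 0 ⊕ 2 = 2.
A winning move leaves total XOR = 0, i.e. changes one component's Grundy value g to g ⊕ X where X is the current total.
Heap A: need g' = 0⊕2 = 2. Options: 23−1→G=2, 23−4→G=1, 23−6→G=2, 23−7→G=1, 23−9→G=1. Hits: 2.
Heap B: need g' = 2⊕2 = 0. Options: 9−1→G=3, 9−4→G=0, 9−6→G=1, 9−7→G=0, 9−9→G=0. Hits: 3.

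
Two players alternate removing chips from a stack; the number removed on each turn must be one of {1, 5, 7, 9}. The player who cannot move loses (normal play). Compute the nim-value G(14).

G(0) = 0
G(1) = mex{0} = 1
G(2) = mex{1} = 0
G(3) = mex{0} = 1
G(4) = mex{1} = 0
G(5) = mex{0,0} = 1
G(6) = mex{1,1} = 0
G(7) = mex{0,0,0} = 1
G(8) = mex{1,1,1} = 0
G(9) = mex{0,0,0,0} = 1
G(10) = mex{1,1,1,1} = 0
G(11) = mex{0,0,0,0} = 1
G(12) = mex{1,1,1,1} = 0
G(13) = mex{0,0,0,0} = 1
G(14) = mex{1,1,1,1} = 0

0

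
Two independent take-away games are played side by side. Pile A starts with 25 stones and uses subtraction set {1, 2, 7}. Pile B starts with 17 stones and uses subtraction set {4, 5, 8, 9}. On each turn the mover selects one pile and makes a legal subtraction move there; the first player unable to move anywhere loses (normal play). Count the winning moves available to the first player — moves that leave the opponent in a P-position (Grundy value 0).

Pile A, S = {1, 2, 7}:
G(0) = 0
G(1) = mex{0} = 1
G(2) = mex{1,0} = 2
G(3) = mex{2,1} = 0
G(4) = mex{0,2} = 1
G(5) = mex{1,0} = 2
G(6) = mex{2,1} = 0
G(7) = mex{0,2,0} = 1
G(8) = mex{1,0,1} = 2
G(9) = mex{2,1,2} = 0
G(10) = mex{0,2,0} = 1
G(11) = mex{1,0,1} = 2
G(12) = mex{2,1,2} = 0
G(13) = mex{0,2,0} = 1
G(14) = mex{1,0,1} = 2
G(15) = mex{2,1,2} = 0
G(16) = mex{0,2,0} = 1
G(17) = mex{1,0,1} = 2
G(18) = mex{2,1,2} = 0
G(19) = mex{0,2,0} = 1
G(20) = mex{1,0,1} = 2
G(21) = mex{2,1,2} = 0
G(22) = mex{0,2,0} = 1
G(23) = mex{1,0,1} = 2
G(24) = mex{2,1,2} = 0
G(25) = mex{0,2,0} = 1
G_A(25) = 1.
Pile B, S = {4, 5, 8, 9}:
n :  0  1  2  3  4  5  6  7  8  9 10 11 12 13 14 15 16 17
G :  0  0  0  0  1  1  1  1  2  2  2  2  3  0  0  0  0  1
G_B(17) = 1.
Combined Grundy value = 1 ⊕ 1 = 0.
A winning move leaves total XOR = 0, i.e. changes one component's Grundy value g to g ⊕ X where X is the current total.
Pile A: target g' = 1⊕0 = 1, but every legal move changes the Grundy value (mex property), so 0 moves.
Pile B: target g' = 1⊕0 = 1, but every legal move changes the Grundy value (mex property), so 0 moves.

0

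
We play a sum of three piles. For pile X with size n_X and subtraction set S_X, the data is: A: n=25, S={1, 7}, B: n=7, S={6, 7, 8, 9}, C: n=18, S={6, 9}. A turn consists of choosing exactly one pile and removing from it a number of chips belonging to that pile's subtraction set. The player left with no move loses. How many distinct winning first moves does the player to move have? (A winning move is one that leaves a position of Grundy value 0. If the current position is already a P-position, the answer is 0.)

Pile A, S = {1, 7}:
G(0) = 0
G(1) = mex{0} = 1
G(2) = mex{1} = 0
G(3) = mex{0} = 1
G(4) = mex{1} = 0
G(5) = mex{0} = 1
G(6) = mex{1} = 0
G(7) = mex{0,0} = 1
G(8) = mex{1,1} = 0
G(9) = mex{0,0} = 1
G(10) = mex{1,1} = 0
G(11) = mex{0,0} = 1
G(12) = mex{1,1} = 0
G(13) = mex{0,0} = 1
G(14) = mex{1,1} = 0
G(15) = mex{0,0} = 1
G(16) = mex{1,1} = 0
G(17) = mex{0,0} = 1
G(18) = mex{1,1} = 0
G(19) = mex{0,0} = 1
G(20) = mex{1,1} = 0
G(21) = mex{0,0} = 1
G(22) = mex{1,1} = 0
G(23) = mex{0,0} = 1
G(24) = mex{1,1} = 0
G(25) = mex{0,0} = 1
G_A(25) = 1.
Pile B, S = {6, 7, 8, 9}:
G(0) = 0
G(1) = mex{} = 0
G(2) = mex{} = 0
G(3) = mex{} = 0
G(4) = mex{} = 0
G(5) = mex{} = 0
G(6) = mex{0} = 1
G(7) = mex{0,0} = 1
G_B(7) = 1.
Pile C, S = {6, 9}:
n :  0  1  2  3  4  5  6  7  8  9 10 11 12 13 14 15 16 17 18
G :  0  0  0  0  0  0  1  1  1  1  1  1  2  2  2  0  0  0  0
G_C(18) = 0.
Combined Grundy value = 1 ⊕ 1 ⊕ 0 = 0.
A winning move leaves total XOR = 0, i.e. changes one component's Grundy value g to g ⊕ X where X is the current total.
Pile A: target g' = 1⊕0 = 1, but every legal move changes the Grundy value (mex property), so 0 moves.
Pile B: target g' = 1⊕0 = 1, but every legal move changes the Grundy value (mex property), so 0 moves.
Pile C: target g' = 0⊕0 = 0, but every legal move changes the Grundy value (mex property), so 0 moves.

0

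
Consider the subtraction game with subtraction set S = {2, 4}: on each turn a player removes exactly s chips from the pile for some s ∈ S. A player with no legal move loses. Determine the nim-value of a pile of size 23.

n :  0  1  2  3  4  5  6  7  8  9 10 11 12 13 14 15 16 17 18 19 20 21 22 23
G :  0  0  1  1  2  2  0  0  1  1  2  2  0  0  1  1  2  2  0  0  1  1  2  2

2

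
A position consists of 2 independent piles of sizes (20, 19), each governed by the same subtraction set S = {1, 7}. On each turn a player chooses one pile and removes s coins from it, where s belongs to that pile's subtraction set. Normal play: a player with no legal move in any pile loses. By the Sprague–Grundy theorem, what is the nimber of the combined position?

1

All piles use S = {1, 7}:
G(0) = 0
G(1) = mex{0} = 1
G(2) = mex{1} = 0
G(3) = mex{0} = 1
G(4) = mex{1} = 0
G(5) = mex{0} = 1
G(6) = mex{1} = 0
G(7) = mex{0,0} = 1
G(8) = mex{1,1} = 0
G(9) = mex{0,0} = 1
G(10) = mex{1,1} = 0
G(11) = mex{0,0} = 1
G(12) = mex{1,1} = 0
G(13) = mex{0,0} = 1
G(14) = mex{1,1} = 0
G(15) = mex{0,0} = 1
G(16) = mex{1,1} = 0
G(17) = mex{0,0} = 1
G(18) = mex{1,1} = 0
G(19) = mex{0,0} = 1
G(20) = mex{1,1} = 0
Pile A: G(20) = 0.
Pile B: G(19) = 1.
Combined Grundy value = 0 ⊕ 1 = 1.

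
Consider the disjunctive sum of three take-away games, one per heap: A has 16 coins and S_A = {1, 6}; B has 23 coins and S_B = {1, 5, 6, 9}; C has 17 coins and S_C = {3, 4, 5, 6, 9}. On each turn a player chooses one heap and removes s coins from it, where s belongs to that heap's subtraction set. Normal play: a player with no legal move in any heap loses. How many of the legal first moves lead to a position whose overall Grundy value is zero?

2

Heap A, S = {1, 6}:
G(0) = 0
G(1) = mex{0} = 1
G(2) = mex{1} = 0
G(3) = mex{0} = 1
G(4) = mex{1} = 0
G(5) = mex{0} = 1
G(6) = mex{1,0} = 2
G(7) = mex{2,1} = 0
G(8) = mex{0,0} = 1
G(9) = mex{1,1} = 0
G(10) = mex{0,0} = 1
G(11) = mex{1,1} = 0
G(12) = mex{0,2} = 1
G(13) = mex{1,0} = 2
G(14) = mex{2,1} = 0
G(15) = mex{0,0} = 1
G(16) = mex{1,1} = 0
G_A(16) = 0.
Heap B, S = {1, 5, 6, 9}:
n :  0  1  2  3  4  5  6  7  8  9 10 11 12 13 14 15 16 17 18 19 20 21 22 23
G :  0  1  0  1  0  1  2  3  2  3  2  3  0  1  0  1  0  1  2  3  2  3  2  3
G_B(23) = 3.
Heap C, S = {3, 4, 5, 6, 9}:
n :  0  1  2  3  4  5  6  7  8  9 10 11 12 13 14 15 16 17
G :  0  0  0  1  1  1  2  2  2  3  3  3  0  0  0  1  1  1
G_C(17) = 1.
Combined Grundy value = 0 ⊕ 3 ⊕ 1 = 2.
A winning move leaves total XOR = 0, i.e. changes one component's Grundy value g to g ⊕ X where X is the current total.
Heap A: need g' = 0⊕2 = 2. Options: 16−1→G=1, 16−6→G=1. Hits: 0.
Heap B: need g' = 3⊕2 = 1. Options: 23−1→G=2, 23−5→G=2, 23−6→G=1, 23−9→G=0. Hits: 1.
Heap C: need g' = 1⊕2 = 3. Options: 17−3→G=0, 17−4→G=0, 17−5→G=0, 17−6→G=3, 17−9→G=2. Hits: 1.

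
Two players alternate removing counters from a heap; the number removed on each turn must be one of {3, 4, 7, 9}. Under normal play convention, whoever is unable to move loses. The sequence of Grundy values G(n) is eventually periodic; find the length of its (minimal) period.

G(0) = 0
G(1) = mex{} = 0
G(2) = mex{} = 0
G(3) = mex{0} = 1
G(4) = mex{0,0} = 1
G(5) = mex{0,0} = 1
G(6) = mex{1,0} = 2
G(7) = mex{1,1,0} = 2
G(8) = mex{1,1,0} = 2
G(9) = mex{2,1,0,0} = 3
G(10) = mex{2,2,1,0} = 3
G(11) = mex{2,2,1,0} = 3
G(12) = mex{3,2,1,1} = 0
G(13) = mex{3,3,2,1} = 0
G(14) = mex{3,3,2,1} = 0
G(15) = mex{0,3,2,2} = 1
G(16) = mex{0,0,3,2} = 1
G(17) = mex{0,0,3,2} = 1
G(18) = mex{1,0,3,3} = 2
G(19) = mex{1,1,0,3} = 2
G(20) = mex{1,1,0,3} = 2
G(21) = mex{2,1,0,0} = 3
G(22) = mex{2,2,1,0} = 3
G(23) = mex{2,2,1,0} = 3
G(24) = mex{3,2,1,1} = 0
G(25) = mex{3,3,2,1} = 0
G(n+12) = G(n) holds for n = 0,…,8 (a full window of length max(S) = 9), so the sequence is purely periodic with period 12.

12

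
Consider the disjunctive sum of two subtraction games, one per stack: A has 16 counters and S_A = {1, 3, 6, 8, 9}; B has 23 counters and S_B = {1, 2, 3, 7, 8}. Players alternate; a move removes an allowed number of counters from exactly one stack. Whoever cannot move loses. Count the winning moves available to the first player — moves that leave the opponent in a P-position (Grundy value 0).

Stack A, S = {1, 3, 6, 8, 9}:
G(0) = 0
G(1) = mex{0} = 1
G(2) = mex{1} = 0
G(3) = mex{0,0} = 1
G(4) = mex{1,1} = 0
G(5) = mex{0,0} = 1
G(6) = mex{1,1,0} = 2
G(7) = mex{2,0,1} = 3
G(8) = mex{3,1,0,0} = 2
G(9) = mex{2,2,1,1,0} = 3
G(10) = mex{3,3,0,0,1} = 2
G(11) = mex{2,2,1,1,0} = 3
G(12) = mex{3,3,2,0,1} = 4
G(13) = mex{4,2,3,1,0} = 5
G(14) = mex{5,3,2,2,1} = 0
G(15) = mex{0,4,3,3,2} = 1
G(16) = mex{1,5,2,2,3} = 0
G_A(16) = 0.
Stack B, S = {1, 2, 3, 7, 8}:
n :  0  1  2  3  4  5  6  7  8  9 10 11 12 13 14 15 16 17 18 19 20 21 22 23
G :  0  1  2  3  0  1  2  3  4  0  1  2  3  0  1  2  3  4  0  1  2  3  0  1
G_B(23) = 1.
Combined Grundy value = 0 ⊕ 1 = 1.
A winning move leaves total XOR = 0, i.e. changes one component's Grundy value g to g ⊕ X where X is the current total.
Stack A: need g' = 0⊕1 = 1. Options: 16−1→G=1, 16−3→G=5, 16−6→G=2, 16−8→G=2, 16−9→G=3. Hits: 1.
Stack B: need g' = 1⊕1 = 0. Options: 23−1→G=0, 23−2→G=3, 23−3→G=2, 23−7→G=3, 23−8→G=2. Hits: 1.

2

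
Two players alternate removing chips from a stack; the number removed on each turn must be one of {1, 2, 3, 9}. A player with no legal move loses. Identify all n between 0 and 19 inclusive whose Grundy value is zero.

0, 4, 8, 12, 16

n :  0  1  2  3  4  5  6  7  8  9 10 11 12 13 14 15 16 17 18 19
G :  0  1  2  3  0  1  2  3  0  1  2  3  0  1  2  3  0  1  2  3
P-positions are exactly the n with G(n) = 0.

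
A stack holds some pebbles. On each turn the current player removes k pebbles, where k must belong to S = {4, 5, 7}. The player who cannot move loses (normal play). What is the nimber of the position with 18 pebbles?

n :  0  1  2  3  4  5  6  7  8  9 10 11 12 13 14 15 16 17 18
G :  0  0  0  0  1  1  1  1  2  2  2  0  0  0  0  1  1  1  1

1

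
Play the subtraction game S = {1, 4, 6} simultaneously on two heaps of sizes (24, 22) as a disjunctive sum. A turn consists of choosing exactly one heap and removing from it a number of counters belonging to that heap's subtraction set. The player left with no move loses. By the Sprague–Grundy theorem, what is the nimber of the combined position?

All heaps use S = {1, 4, 6}:
G(0) = 0
G(1) = mex{0} = 1
G(2) = mex{1} = 0
G(3) = mex{0} = 1
G(4) = mex{1,0} = 2
G(5) = mex{2,1} = 0
G(6) = mex{0,0,0} = 1
G(7) = mex{1,1,1} = 0
G(8) = mex{0,2,0} = 1
G(9) = mex{1,0,1} = 2
G(10) = mex{2,1,2} = 0
G(11) = mex{0,0,0} = 1
G(12) = mex{1,1,1} = 0
G(13) = mex{0,2,0} = 1
G(14) = mex{1,0,1} = 2
G(15) = mex{2,1,2} = 0
G(16) = mex{0,0,0} = 1
G(17) = mex{1,1,1} = 0
G(18) = mex{0,2,0} = 1
G(19) = mex{1,0,1} = 2
G(20) = mex{2,1,2} = 0
G(21) = mex{0,0,0} = 1
G(22) = mex{1,1,1} = 0
G(23) = mex{0,2,0} = 1
G(24) = mex{1,0,1} = 2
Heap A: G(24) = 2.
Heap B: G(22) = 0.
Combined Grundy value = 2 ⊕ 0 = 2.

2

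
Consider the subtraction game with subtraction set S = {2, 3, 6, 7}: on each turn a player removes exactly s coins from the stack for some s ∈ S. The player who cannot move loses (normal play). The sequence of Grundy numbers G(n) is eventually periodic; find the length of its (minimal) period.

9

n :  0  1  2  3  4  5  6  7  8  9 10 11 12 13 14 15 16 17 18 19
G :  0  0  1  1  2  0  3  1  2  0  0  1  1  2  0  3  1  2  0  0
G(n+9) = G(n) holds for n = 0,…,6 (a full window of length max(S) = 7), so the sequence is purely periodic with period 9.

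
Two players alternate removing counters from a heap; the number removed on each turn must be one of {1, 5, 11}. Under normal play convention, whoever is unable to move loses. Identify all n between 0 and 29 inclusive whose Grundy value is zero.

0, 2, 4, 6, 8, 10, 12, 14, 16, 18, 20, 22, 24, 26, 28

n :  0  1  2  3  4  5  6  7  8  9 10 11 12 13 14 15 16 17 18 19 20 21 22 23 24 25 26 27 28 29
G :  0  1  0  1  0  1  0  1  0  1  0  1  0  1  0  1  0  1  0  1  0  1  0  1  0  1  0  1  0  1
P-positions are exactly the n with G(n) = 0.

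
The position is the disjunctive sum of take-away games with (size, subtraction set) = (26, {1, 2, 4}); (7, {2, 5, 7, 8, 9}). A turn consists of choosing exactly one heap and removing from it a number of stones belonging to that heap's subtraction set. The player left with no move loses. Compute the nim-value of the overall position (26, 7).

1

Heap A, S = {1, 2, 4}:
G(0) = 0
G(1) = mex{0} = 1
G(2) = mex{1,0} = 2
G(3) = mex{2,1} = 0
G(4) = mex{0,2,0} = 1
G(5) = mex{1,0,1} = 2
G(6) = mex{2,1,2} = 0
G(7) = mex{0,2,0} = 1
G(8) = mex{1,0,1} = 2
G(9) = mex{2,1,2} = 0
G(10) = mex{0,2,0} = 1
G(11) = mex{1,0,1} = 2
G(12) = mex{2,1,2} = 0
G(13) = mex{0,2,0} = 1
G(14) = mex{1,0,1} = 2
G(15) = mex{2,1,2} = 0
G(16) = mex{0,2,0} = 1
G(17) = mex{1,0,1} = 2
G(18) = mex{2,1,2} = 0
G(19) = mex{0,2,0} = 1
G(20) = mex{1,0,1} = 2
G(21) = mex{2,1,2} = 0
G(22) = mex{0,2,0} = 1
G(23) = mex{1,0,1} = 2
G(24) = mex{2,1,2} = 0
G(25) = mex{0,2,0} = 1
G(26) = mex{1,0,1} = 2
G_A(26) = 2.
Heap B, S = {2, 5, 7, 8, 9}:
G(0) = 0
G(1) = mex{} = 0
G(2) = mex{0} = 1
G(3) = mex{0} = 1
G(4) = mex{1} = 0
G(5) = mex{1,0} = 2
G(6) = mex{0,0} = 1
G(7) = mex{2,1,0} = 3
G_B(7) = 3.
Combined Grundy value = 2 ⊕ 3 = 1.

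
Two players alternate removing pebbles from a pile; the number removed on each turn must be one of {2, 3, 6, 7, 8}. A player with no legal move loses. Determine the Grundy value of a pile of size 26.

n :  0  1  2  3  4  5  6  7  8  9 10 11 12 13 14 15 16 17 18 19 20 21 22 23 24 25 26
G :  0  0  1  1  2  0  3  1  2  2  0  3  1  2  0  0  1  1  2  0  3  1  2  2  0  3  1

1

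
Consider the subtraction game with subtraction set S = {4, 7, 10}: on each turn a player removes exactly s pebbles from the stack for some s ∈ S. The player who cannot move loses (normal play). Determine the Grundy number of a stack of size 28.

0

n :  0  1  2  3  4  5  6  7  8  9 10 11 12 13 14 15 16 17 18 19 20 21 22 23 24 25 26 27 28
G :  0  0  0  0  1  1  1  1  2  2  2  2  3  3  0  0  0  0  1  1  1  1  2  2  2  2  3  3  0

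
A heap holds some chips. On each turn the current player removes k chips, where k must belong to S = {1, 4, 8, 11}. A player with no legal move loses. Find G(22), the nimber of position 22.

3

G(0) = 0
G(1) = mex{0} = 1
G(2) = mex{1} = 0
G(3) = mex{0} = 1
G(4) = mex{1,0} = 2
G(5) = mex{2,1} = 0
G(6) = mex{0,0} = 1
G(7) = mex{1,1} = 0
G(8) = mex{0,2,0} = 1
G(9) = mex{1,0,1} = 2
G(10) = mex{2,1,0} = 3
G(11) = mex{3,0,1,0} = 2
G(12) = mex{2,1,2,1} = 0
G(13) = mex{0,2,0,0} = 1
G(14) = mex{1,3,1,1} = 0
G(15) = mex{0,2,0,2} = 1
G(16) = mex{1,0,1,0} = 2
G(17) = mex{2,1,2,1} = 0
G(18) = mex{0,0,3,0} = 1
G(19) = mex{1,1,2,1} = 0
G(20) = mex{0,2,0,2} = 1
G(21) = mex{1,0,1,3} = 2
G(22) = mex{2,1,0,2} = 3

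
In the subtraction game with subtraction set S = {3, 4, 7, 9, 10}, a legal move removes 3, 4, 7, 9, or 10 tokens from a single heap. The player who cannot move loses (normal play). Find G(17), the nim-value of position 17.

n :  0  1  2  3  4  5  6  7  8  9 10 11 12 13 14 15 16 17
G :  0  0  0  1  1  1  2  2  2  3  3  3  4  0  0  0  1  1

1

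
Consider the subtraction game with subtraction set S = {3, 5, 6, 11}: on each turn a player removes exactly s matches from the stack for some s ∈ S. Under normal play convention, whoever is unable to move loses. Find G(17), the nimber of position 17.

0

n :  0  1  2  3  4  5  6  7  8  9 10 11 12 13 14 15 16 17
G :  0  0  0  1  1  1  2  2  2  0  0  3  1  1  4  2  2  0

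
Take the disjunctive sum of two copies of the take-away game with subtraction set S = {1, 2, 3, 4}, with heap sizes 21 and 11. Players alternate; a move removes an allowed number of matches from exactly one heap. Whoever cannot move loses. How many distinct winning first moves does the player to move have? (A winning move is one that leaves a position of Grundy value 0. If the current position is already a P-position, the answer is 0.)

All heaps use S = {1, 2, 3, 4}:
G(0) = 0
G(1) = mex{0} = 1
G(2) = mex{1,0} = 2
G(3) = mex{2,1,0} = 3
G(4) = mex{3,2,1,0} = 4
G(5) = mex{4,3,2,1} = 0
G(6) = mex{0,4,3,2} = 1
G(7) = mex{1,0,4,3} = 2
G(8) = mex{2,1,0,4} = 3
G(9) = mex{3,2,1,0} = 4
G(10) = mex{4,3,2,1} = 0
G(11) = mex{0,4,3,2} = 1
G(12) = mex{1,0,4,3} = 2
G(13) = mex{2,1,0,4} = 3
G(14) = mex{3,2,1,0} = 4
G(15) = mex{4,3,2,1} = 0
G(16) = mex{0,4,3,2} = 1
G(17) = mex{1,0,4,3} = 2
G(18) = mex{2,1,0,4} = 3
G(19) = mex{3,2,1,0} = 4
G(20) = mex{4,3,2,1} = 0
G(21) = mex{0,4,3,2} = 1
Heap A: G(21) = 1.
Heap B: G(11) = 1.
Combined Grundy value = 1 ⊕ 1 = 0.
A winning move leaves total XOR = 0, i.e. changes one component's Grundy value g to g ⊕ X where X is the current total.
Heap A: target g' = 1⊕0 = 1, but every legal move changes the Grundy value (mex property), so 0 moves.
Heap B: target g' = 1⊕0 = 1, but every legal move changes the Grundy value (mex property), so 0 moves.

0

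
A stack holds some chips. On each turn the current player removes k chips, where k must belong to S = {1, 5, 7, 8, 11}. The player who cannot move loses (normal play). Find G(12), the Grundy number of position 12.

2

n :  0  1  2  3  4  5  6  7  8  9 10 11 12
G :  0  1  0  1  0  1  0  1  2  3  2  3  2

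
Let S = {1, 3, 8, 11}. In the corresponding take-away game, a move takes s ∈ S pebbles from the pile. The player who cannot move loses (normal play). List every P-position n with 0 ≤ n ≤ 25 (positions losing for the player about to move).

0, 2, 4, 6, 16, 18, 20, 22

G(0) = 0
G(1) = mex{0} = 1
G(2) = mex{1} = 0
G(3) = mex{0,0} = 1
G(4) = mex{1,1} = 0
G(5) = mex{0,0} = 1
G(6) = mex{1,1} = 0
G(7) = mex{0,0} = 1
G(8) = mex{1,1,0} = 2
G(9) = mex{2,0,1} = 3
G(10) = mex{3,1,0} = 2
G(11) = mex{2,2,1,0} = 3
G(12) = mex{3,3,0,1} = 2
G(13) = mex{2,2,1,0} = 3
G(14) = mex{3,3,0,1} = 2
G(15) = mex{2,2,1,0} = 3
G(16) = mex{3,3,2,1} = 0
G(17) = mex{0,2,3,0} = 1
G(18) = mex{1,3,2,1} = 0
G(19) = mex{0,0,3,2} = 1
G(20) = mex{1,1,2,3} = 0
G(21) = mex{0,0,3,2} = 1
G(22) = mex{1,1,2,3} = 0
G(23) = mex{0,0,3,2} = 1
G(24) = mex{1,1,0,3} = 2
G(25) = mex{2,0,1,2} = 3
P-positions are exactly the n with G(n) = 0.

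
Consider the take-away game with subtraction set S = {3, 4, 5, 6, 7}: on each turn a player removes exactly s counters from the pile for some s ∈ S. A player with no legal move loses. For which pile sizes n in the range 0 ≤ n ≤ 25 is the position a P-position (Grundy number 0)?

0, 1, 2, 10, 11, 12, 20, 21, 22

n :  0  1  2  3  4  5  6  7  8  9 10 11 12 13 14 15 16 17 18 19 20 21 22 23 24 25
G :  0  0  0  1  1  1  2  2  2  3  0  0  0  1  1  1  2  2  2  3  0  0  0  1  1  1
P-positions are exactly the n with G(n) = 0.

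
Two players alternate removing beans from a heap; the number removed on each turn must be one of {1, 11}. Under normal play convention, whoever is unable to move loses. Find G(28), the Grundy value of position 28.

0

n :  0  1  2  3  4  5  6  7  8  9 10 11 12 13 14 15 16 17 18 19 20 21 22 23 24 25 26 27 28
G :  0  1  0  1  0  1  0  1  0  1  0  1  0  1  0  1  0  1  0  1  0  1  0  1  0  1  0  1  0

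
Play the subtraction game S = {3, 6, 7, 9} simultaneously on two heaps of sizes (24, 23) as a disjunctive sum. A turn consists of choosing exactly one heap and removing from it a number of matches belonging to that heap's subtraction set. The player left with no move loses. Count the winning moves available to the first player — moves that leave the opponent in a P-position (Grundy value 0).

2

All heaps use S = {3, 6, 7, 9}:
G(0) = 0
G(1) = mex{} = 0
G(2) = mex{} = 0
G(3) = mex{0} = 1
G(4) = mex{0} = 1
G(5) = mex{0} = 1
G(6) = mex{1,0} = 2
G(7) = mex{1,0,0} = 2
G(8) = mex{1,0,0} = 2
G(9) = mex{2,1,0,0} = 3
G(10) = mex{2,1,1,0} = 3
G(11) = mex{2,1,1,0} = 3
G(12) = mex{3,2,1,1} = 0
G(13) = mex{3,2,2,1} = 0
G(14) = mex{3,2,2,1} = 0
G(15) = mex{0,3,2,2} = 1
G(16) = mex{0,3,3,2} = 1
G(17) = mex{0,3,3,2} = 1
G(18) = mex{1,0,3,3} = 2
G(19) = mex{1,0,0,3} = 2
G(20) = mex{1,0,0,3} = 2
G(21) = mex{2,1,0,0} = 3
G(22) = mex{2,1,1,0} = 3
G(23) = mex{2,1,1,0} = 3
G(24) = mex{3,2,1,1} = 0
Heap A: G(24) = 0.
Heap B: G(23) = 3.
Combined Grundy value = 0 ⊕ 3 = 3.
A winning move leaves total XOR = 0, i.e. changes one component's Grundy value g to g ⊕ X where X is the current total.
Heap A: need g' = 0⊕3 = 3. Options: 24−3→G=3, 24−6→G=2, 24−7→G=1, 24−9→G=1. Hits: 1.
Heap B: need g' = 3⊕3 = 0. Options: 23−3→G=2, 23−6→G=1, 23−7→G=1, 23−9→G=0. Hits: 1.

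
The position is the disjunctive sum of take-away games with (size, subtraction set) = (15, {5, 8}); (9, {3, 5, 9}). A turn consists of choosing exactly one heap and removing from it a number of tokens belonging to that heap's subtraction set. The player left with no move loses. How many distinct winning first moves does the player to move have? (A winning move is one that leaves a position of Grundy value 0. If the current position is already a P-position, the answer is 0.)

1

Heap A, S = {5, 8}:
n :  0  1  2  3  4  5  6  7  8  9 10 11 12 13 14 15
G :  0  0  0  0  0  1  1  1  1  1  2  2  2  0  0  0
G_A(15) = 0.
Heap B, S = {3, 5, 9}:
n : 0 1 2 3 4 5 6 7 8 9
G : 0 0 0 1 1 1 2 2 0 3
G_B(9) = 3.
Combined Grundy value = 0 ⊕ 3 = 3.
A winning move leaves total XOR = 0, i.e. changes one component's Grundy value g to g ⊕ X where X is the current total.
Heap A: need g' = 0⊕3 = 3. Options: 15−5→G=2, 15−8→G=1. Hits: 0.
Heap B: need g' = 3⊕3 = 0. Options: 9−3→G=2, 9−5→G=1, 9−9→G=0. Hits: 1.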